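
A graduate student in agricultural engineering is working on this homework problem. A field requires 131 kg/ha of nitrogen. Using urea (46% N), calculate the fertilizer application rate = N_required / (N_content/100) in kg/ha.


Rate = N_required / (N_content / 100)
     = 131 / (46 / 100)
     = 131 / 0.46
     = 284.78 kg/ha


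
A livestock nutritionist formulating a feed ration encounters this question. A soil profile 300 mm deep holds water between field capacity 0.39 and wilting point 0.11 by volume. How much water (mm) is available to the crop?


AW = (FC - WP) * D
   = (0.39 - 0.11) * 300
   = 0.28 * 300
   = 84 mm


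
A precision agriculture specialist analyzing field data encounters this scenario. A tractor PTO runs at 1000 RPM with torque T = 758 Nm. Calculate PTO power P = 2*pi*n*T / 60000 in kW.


P = 2*pi*n*T / 60000
  = 2*pi * 1000 * 758 / 60000
  = 4762654.46 / 60000
  = 79.38 kW


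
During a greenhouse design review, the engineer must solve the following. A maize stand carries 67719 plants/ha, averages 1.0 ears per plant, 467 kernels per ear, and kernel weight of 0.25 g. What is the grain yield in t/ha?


Y = density * ears * kernels * kw
  = 67719 * 1.0 * 467 * 0.25 g/ha
  = 7906193.25 g/ha
  = 7906.19 kg/ha = 7.91 t/ha


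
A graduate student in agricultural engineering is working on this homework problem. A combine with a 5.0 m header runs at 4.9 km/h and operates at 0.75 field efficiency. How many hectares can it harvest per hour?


C = w * v * eta_f / 10
  = 5.0 * 4.9 * 0.75 / 10
  = 18.38 / 10
  = 1.84 ha/h


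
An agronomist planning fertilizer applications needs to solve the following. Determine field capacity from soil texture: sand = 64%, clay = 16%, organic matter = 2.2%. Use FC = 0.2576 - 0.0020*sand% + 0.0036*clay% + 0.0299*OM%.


FC = 0.2576 - 0.0020*64 + 0.0036*16 + 0.0299*2.2
   = 0.2576 - 0.1280 + 0.0576 + 0.0658
   = 0.2530


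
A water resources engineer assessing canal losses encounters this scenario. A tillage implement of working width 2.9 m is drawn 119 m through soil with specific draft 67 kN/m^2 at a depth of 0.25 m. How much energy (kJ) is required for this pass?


E = k * d * w * L
  = 67 * 0.25 * 2.9 * 119
  = 5780.43 kJ


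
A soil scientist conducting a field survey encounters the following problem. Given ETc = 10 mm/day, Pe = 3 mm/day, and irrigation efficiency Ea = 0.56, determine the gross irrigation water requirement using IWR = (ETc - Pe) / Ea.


IWR = (ETc - Pe) / Ea
    = (10 - 3) / 0.56
    = 7 / 0.56
    = 12.50 mm/day


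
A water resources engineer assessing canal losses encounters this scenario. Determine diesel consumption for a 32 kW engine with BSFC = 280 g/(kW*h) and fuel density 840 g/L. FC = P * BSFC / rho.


FC = P * BSFC / rho_fuel
   = 32 * 280 / 840
   = 8960 / 840
   = 10.67 L/h


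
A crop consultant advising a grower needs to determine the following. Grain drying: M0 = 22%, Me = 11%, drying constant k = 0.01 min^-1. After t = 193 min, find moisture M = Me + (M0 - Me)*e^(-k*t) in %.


M = Me + (M0 - Me) * e^(-k*t)
  = 11 + (22 - 11) * e^(-0.01*193)
  = 11 + 11 * e^(-1.930)
  = 11 + 11 * 0.14515
  = 11 + 1.5966
  = 12.60%


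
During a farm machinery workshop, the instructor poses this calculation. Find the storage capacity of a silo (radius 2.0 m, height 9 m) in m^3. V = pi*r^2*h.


V = pi * r^2 * h
  = pi * 2.0^2 * 9
  = pi * 4 * 9
  = 113.10 m^3


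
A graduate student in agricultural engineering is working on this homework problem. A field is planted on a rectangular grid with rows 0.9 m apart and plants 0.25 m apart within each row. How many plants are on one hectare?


D = 10000 / (row_sp * plant_sp)
  = 10000 / (0.9 * 0.25)
  = 10000 / 0.2250
  = 44444.44 plants/ha


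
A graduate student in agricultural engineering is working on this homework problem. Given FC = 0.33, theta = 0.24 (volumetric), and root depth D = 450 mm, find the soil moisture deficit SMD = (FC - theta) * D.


SMD = (FC - theta) * D
    = (0.33 - 0.24) * 450
    = 0.090 * 450
    = 40.50 mm


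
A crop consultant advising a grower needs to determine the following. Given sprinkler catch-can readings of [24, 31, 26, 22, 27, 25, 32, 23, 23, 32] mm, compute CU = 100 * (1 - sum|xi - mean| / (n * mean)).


xbar = 265 / 10 = 26.500
sum|xi - xbar| = 32
CU = 100 * (1 - 32 / (10 * 26.500))
   = 100 * (1 - 0.1208)
   = 87.92%


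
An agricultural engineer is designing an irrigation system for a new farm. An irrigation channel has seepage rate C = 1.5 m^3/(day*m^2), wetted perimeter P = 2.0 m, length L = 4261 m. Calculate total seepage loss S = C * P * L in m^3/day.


S = C * P * L
  = 1.5 * 2.0 * 4261
  = 12783 m^3/day


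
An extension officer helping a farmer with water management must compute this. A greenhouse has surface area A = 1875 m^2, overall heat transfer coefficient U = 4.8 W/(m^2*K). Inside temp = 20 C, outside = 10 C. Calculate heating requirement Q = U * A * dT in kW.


dT = 20 - (10) = 10 K
Q = U * A * dT
  = 4.8 * 1875 * 10
  = 90000 W = 90 kW


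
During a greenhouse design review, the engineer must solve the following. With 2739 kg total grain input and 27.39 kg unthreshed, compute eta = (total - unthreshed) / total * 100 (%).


eta = (total - unthreshed) / total * 100
    = (2739 - 27.39) / 2739 * 100
    = 2711.61 / 2739 * 100
    = 99%


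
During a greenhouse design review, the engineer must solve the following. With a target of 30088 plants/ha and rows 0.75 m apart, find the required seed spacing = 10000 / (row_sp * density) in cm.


spacing = 10000 / (row_sp * density)
        = 10000 / (0.75 * 30088)
        = 10000 / 22566
        = 0.44314 m = 44.31 cm


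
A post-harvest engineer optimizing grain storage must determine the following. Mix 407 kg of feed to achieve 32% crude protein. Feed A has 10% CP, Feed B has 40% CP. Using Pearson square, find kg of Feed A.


parts_A = CP_b - target = 40 - 32 = 8
parts_B = target - CP_a = 32 - 10 = 22
total_parts = 8 + 22 = 30
Feed A = 407 * 8 / 30 = 108.53 kg
Feed B = 407 * 22 / 30 = 298.47 kg

108.53 kg


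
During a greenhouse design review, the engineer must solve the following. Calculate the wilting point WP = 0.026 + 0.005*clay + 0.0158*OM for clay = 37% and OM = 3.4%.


WP = 0.026 + 0.005*37 + 0.0158*3.4
   = 0.026 + 0.1850 + 0.0537
   = 0.2647


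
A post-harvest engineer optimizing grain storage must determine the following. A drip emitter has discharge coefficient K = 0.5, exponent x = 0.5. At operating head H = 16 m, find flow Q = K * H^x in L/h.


Q = K * H^x
  = 0.5 * 16^0.5
  = 0.5 * 4
  = 2 L/h


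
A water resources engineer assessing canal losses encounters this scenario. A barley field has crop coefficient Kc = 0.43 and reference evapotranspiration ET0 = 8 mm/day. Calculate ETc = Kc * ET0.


ETc = Kc * ET0
    = 0.43 * 8
    = 3.44 mm/day


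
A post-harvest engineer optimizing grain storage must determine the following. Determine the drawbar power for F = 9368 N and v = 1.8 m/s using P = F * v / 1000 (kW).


P = F * v / 1000
  = 9368 * 1.8 / 1000
  = 16862.40 / 1000
  = 16.86 kW


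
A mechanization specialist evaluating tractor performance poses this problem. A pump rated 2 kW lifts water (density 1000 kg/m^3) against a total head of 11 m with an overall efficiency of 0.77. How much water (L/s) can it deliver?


Q = (P * 1000 * eta) / (rho * g * H)
  = (2 * 1000 * 0.77) / (1000 * 9.81 * 11)
  = 1540 / 107910
  = 0.01427 m^3/s = 14.27 L/s


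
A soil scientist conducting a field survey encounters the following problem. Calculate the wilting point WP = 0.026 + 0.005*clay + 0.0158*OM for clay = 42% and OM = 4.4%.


WP = 0.026 + 0.005*42 + 0.0158*4.4
   = 0.026 + 0.2100 + 0.0695
   = 0.3055


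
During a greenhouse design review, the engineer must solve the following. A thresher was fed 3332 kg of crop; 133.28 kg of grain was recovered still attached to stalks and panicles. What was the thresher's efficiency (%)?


eta = (total - unthreshed) / total * 100
    = (3332 - 133.28) / 3332 * 100
    = 3198.72 / 3332 * 100
    = 96%


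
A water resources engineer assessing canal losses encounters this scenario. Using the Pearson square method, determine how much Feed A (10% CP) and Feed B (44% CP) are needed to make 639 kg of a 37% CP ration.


parts_A = CP_b - target = 44 - 37 = 7
parts_B = target - CP_a = 37 - 10 = 27
total_parts = 7 + 27 = 34
Feed A = 639 * 7 / 34 = 131.56 kg
Feed B = 639 * 27 / 34 = 507.44 kg

131.56 kg


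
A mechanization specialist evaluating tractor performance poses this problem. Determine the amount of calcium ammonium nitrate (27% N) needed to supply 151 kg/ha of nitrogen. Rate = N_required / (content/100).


Rate = N_required / (N_content / 100)
     = 151 / (27 / 100)
     = 151 / 0.27
     = 559.26 kg/ha


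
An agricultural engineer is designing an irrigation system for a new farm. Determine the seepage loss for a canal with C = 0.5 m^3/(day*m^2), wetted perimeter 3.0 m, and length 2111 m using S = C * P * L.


S = C * P * L
  = 0.5 * 3.0 * 2111
  = 3166.50 m^3/day


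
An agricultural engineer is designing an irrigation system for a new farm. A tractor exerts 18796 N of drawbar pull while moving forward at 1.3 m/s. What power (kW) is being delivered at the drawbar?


P = F * v / 1000
  = 18796 * 1.3 / 1000
  = 24434.80 / 1000
  = 24.43 kW


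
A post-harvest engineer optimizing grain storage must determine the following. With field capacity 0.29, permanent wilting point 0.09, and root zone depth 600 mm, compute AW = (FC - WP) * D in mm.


AW = (FC - WP) * D
   = (0.29 - 0.09) * 600
   = 0.20 * 600
   = 120 mm


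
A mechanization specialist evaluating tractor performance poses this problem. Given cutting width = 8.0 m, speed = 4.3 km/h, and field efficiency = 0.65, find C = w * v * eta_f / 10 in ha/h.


C = w * v * eta_f / 10
  = 8.0 * 4.3 * 0.65 / 10
  = 22.36 / 10
  = 2.24 ha/h


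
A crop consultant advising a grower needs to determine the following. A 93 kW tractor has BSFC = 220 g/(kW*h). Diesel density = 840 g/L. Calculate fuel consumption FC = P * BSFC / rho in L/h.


FC = P * BSFC / rho_fuel
   = 93 * 220 / 840
   = 20460 / 840
   = 24.36 L/h


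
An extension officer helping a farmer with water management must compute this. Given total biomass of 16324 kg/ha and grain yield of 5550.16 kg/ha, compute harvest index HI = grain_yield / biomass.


HI = grain_yield / biomass
   = 5550.16 / 16324
   = 0.34


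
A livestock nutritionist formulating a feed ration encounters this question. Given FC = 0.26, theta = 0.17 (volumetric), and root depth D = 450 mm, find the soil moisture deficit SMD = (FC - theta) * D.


SMD = (FC - theta) * D
    = (0.26 - 0.17) * 450
    = 0.090 * 450
    = 40.50 mm


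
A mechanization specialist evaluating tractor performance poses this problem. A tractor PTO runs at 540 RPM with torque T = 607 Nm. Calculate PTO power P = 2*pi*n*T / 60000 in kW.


P = 2*pi*n*T / 60000
  = 2*pi * 540 * 607 / 60000
  = 2059502.48 / 60000
  = 34.33 kW


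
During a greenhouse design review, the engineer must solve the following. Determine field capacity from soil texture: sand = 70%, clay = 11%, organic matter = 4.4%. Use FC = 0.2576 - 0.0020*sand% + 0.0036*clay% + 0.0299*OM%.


FC = 0.2576 - 0.0020*70 + 0.0036*11 + 0.0299*4.4
   = 0.2576 - 0.1400 + 0.0396 + 0.1316
   = 0.2888


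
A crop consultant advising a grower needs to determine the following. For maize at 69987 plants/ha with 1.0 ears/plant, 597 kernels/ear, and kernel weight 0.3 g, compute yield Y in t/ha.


Y = density * ears * kernels * kw
  = 69987 * 1.0 * 597 * 0.3 g/ha
  = 12534671.70 g/ha
  = 12534.67 kg/ha = 12.53 t/ha


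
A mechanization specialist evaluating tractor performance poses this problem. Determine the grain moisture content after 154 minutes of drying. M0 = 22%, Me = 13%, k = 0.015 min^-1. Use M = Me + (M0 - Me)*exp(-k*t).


M = Me + (M0 - Me) * e^(-k*t)
  = 13 + (22 - 13) * e^(-0.015*154)
  = 13 + 9 * e^(-2.310)
  = 13 + 9 * 0.09926
  = 13 + 0.8934
  = 13.89%


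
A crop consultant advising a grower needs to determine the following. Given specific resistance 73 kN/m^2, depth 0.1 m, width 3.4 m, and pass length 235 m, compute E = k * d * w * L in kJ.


E = k * d * w * L
  = 73 * 0.1 * 3.4 * 235
  = 5832.70 kJ


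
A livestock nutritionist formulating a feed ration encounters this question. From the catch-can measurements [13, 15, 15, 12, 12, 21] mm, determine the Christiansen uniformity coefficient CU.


xbar = 88 / 6 = 14.667
sum|xi - xbar| = 14
CU = 100 * (1 - 14 / (6 * 14.667))
   = 100 * (1 - 0.1591)
   = 84.09%


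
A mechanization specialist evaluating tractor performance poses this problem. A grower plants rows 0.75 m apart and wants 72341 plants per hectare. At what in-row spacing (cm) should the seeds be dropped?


spacing = 10000 / (row_sp * density)
        = 10000 / (0.75 * 72341)
        = 10000 / 54255.75
        = 0.18431 m = 18.43 cm


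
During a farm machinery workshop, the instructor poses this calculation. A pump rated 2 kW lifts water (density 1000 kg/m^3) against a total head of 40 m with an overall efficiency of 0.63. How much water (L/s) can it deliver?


Q = (P * 1000 * eta) / (rho * g * H)
  = (2 * 1000 * 0.63) / (1000 * 9.81 * 40)
  = 1260 / 392400
  = 0.00321 m^3/s = 3.21 L/s


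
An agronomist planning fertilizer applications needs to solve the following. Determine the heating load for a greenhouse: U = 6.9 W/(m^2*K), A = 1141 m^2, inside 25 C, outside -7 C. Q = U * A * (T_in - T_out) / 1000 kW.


dT = 25 - (-7) = 32 K
Q = U * A * dT
  = 6.9 * 1141 * 32
  = 251932.80 W = 251.93 kW


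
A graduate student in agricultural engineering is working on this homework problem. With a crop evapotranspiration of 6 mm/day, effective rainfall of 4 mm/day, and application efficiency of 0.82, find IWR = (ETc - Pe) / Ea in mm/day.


IWR = (ETc - Pe) / Ea
    = (6 - 4) / 0.82
    = 2 / 0.82
    = 2.44 mm/day


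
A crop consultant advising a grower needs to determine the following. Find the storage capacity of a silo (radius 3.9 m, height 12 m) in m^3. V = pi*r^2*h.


V = pi * r^2 * h
  = pi * 3.9^2 * 12
  = pi * 15.21 * 12
  = 573.40 m^3


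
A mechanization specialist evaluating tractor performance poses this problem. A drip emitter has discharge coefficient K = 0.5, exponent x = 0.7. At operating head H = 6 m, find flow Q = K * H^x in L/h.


Q = K * H^x
  = 0.5 * 6^0.7
  = 0.5 * 3.5051
  = 1.75 L/h


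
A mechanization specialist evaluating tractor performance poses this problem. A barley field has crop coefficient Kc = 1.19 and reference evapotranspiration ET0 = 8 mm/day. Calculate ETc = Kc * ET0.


ETc = Kc * ET0
    = 1.19 * 8
    = 9.52 mm/day


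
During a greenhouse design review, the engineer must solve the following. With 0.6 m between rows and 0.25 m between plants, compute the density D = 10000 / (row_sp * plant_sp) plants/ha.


D = 10000 / (row_sp * plant_sp)
  = 10000 / (0.6 * 0.25)
  = 10000 / 0.1500
  = 66666.67 plants/ha


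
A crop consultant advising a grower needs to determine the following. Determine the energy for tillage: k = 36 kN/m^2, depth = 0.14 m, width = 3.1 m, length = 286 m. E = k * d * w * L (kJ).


E = k * d * w * L
  = 36 * 0.14 * 3.1 * 286
  = 4468.46 kJ


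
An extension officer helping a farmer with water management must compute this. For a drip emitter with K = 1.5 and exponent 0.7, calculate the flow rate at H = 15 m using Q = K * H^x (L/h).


Q = K * H^x
  = 1.5 * 15^0.7
  = 1.5 * 6.6568
  = 9.99 L/h


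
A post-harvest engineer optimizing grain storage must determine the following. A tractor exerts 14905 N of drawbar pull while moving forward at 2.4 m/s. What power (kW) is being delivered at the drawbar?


P = F * v / 1000
  = 14905 * 2.4 / 1000
  = 35772 / 1000
  = 35.77 kW


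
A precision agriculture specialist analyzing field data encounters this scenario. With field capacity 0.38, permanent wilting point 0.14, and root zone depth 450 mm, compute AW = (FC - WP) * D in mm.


AW = (FC - WP) * D
   = (0.38 - 0.14) * 450
   = 0.24 * 450
   = 108 mm


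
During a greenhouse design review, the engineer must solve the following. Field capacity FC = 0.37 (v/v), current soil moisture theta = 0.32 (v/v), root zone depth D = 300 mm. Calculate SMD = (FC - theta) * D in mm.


SMD = (FC - theta) * D
    = (0.37 - 0.32) * 300
    = 0.050 * 300
    = 15 mm


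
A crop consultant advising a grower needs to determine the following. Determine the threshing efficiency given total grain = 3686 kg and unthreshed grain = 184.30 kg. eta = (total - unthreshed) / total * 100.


eta = (total - unthreshed) / total * 100
    = (3686 - 184.30) / 3686 * 100
    = 3501.70 / 3686 * 100
    = 95%


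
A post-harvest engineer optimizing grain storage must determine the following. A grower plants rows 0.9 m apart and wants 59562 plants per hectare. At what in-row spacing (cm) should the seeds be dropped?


spacing = 10000 / (row_sp * density)
        = 10000 / (0.9 * 59562)
        = 10000 / 53605.80
        = 0.18655 m = 18.65 cm


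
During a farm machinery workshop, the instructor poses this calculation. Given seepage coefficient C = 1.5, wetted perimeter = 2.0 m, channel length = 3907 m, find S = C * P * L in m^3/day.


S = C * P * L
  = 1.5 * 2.0 * 3907
  = 11721 m^3/day


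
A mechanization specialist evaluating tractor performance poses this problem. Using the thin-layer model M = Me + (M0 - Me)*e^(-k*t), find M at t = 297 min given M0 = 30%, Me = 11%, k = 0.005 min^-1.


M = Me + (M0 - Me) * e^(-k*t)
  = 11 + (30 - 11) * e^(-0.005*297)
  = 11 + 19 * e^(-1.485)
  = 11 + 19 * 0.22650
  = 11 + 4.3035
  = 15.30%


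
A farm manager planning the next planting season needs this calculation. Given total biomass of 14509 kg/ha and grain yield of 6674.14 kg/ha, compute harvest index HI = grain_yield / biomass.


HI = grain_yield / biomass
   = 6674.14 / 14509
   = 0.46


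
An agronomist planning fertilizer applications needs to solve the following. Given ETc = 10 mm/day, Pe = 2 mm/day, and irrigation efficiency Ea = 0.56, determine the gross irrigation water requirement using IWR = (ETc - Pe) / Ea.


IWR = (ETc - Pe) / Ea
    = (10 - 2) / 0.56
    = 8 / 0.56
    = 14.29 mm/day


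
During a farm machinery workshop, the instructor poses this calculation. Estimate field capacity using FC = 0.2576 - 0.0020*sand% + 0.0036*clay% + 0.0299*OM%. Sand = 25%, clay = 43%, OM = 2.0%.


FC = 0.2576 - 0.0020*25 + 0.0036*43 + 0.0299*2.0
   = 0.2576 - 0.0500 + 0.1548 + 0.0598
   = 0.4222


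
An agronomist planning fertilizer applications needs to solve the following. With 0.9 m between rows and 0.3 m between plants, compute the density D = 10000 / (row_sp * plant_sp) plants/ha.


D = 10000 / (row_sp * plant_sp)
  = 10000 / (0.9 * 0.3)
  = 10000 / 0.2700
  = 37037.04 plants/ha


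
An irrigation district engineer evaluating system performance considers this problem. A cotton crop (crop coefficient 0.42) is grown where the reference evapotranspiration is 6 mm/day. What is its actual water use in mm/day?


ETc = Kc * ET0
    = 0.42 * 6
    = 2.52 mm/day


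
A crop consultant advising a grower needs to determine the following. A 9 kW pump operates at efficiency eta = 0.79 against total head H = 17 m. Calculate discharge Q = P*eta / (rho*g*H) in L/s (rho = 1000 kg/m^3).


Q = (P * 1000 * eta) / (rho * g * H)
  = (9 * 1000 * 0.79) / (1000 * 9.81 * 17)
  = 7110 / 166770
  = 0.04263 m^3/s = 42.63 L/s


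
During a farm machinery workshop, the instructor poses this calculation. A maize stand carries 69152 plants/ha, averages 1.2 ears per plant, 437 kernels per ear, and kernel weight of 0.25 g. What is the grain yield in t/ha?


Y = density * ears * kernels * kw
  = 69152 * 1.2 * 437 * 0.25 g/ha
  = 9065827.20 g/ha
  = 9065.83 kg/ha = 9.07 t/ha


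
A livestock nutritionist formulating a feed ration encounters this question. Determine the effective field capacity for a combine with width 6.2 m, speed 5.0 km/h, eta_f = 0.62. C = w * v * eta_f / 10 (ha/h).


C = w * v * eta_f / 10
  = 6.2 * 5.0 * 0.62 / 10
  = 19.22 / 10
  = 1.92 ha/h


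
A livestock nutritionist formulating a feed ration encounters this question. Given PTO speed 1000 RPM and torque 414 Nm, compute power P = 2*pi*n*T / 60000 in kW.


P = 2*pi*n*T / 60000
  = 2*pi * 1000 * 414 / 60000
  = 2601238.72 / 60000
  = 43.35 kW


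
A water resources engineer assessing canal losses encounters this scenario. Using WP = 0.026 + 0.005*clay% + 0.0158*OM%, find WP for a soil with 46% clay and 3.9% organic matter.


WP = 0.026 + 0.005*46 + 0.0158*3.9
   = 0.026 + 0.2300 + 0.0616
   = 0.3176


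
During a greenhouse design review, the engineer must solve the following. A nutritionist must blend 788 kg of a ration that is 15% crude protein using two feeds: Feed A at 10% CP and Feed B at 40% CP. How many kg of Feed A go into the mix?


parts_A = CP_b - target = 40 - 15 = 25
parts_B = target - CP_a = 15 - 10 = 5
total_parts = 25 + 5 = 30
Feed A = 788 * 25 / 30 = 656.67 kg
Feed B = 788 * 5 / 30 = 131.33 kg

656.67 kg


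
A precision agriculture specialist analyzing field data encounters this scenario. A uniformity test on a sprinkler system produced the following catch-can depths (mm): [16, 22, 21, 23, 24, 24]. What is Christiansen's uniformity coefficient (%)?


xbar = 130 / 6 = 21.667
sum|xi - xbar| = 12.667
CU = 100 * (1 - 12.667 / (6 * 21.667))
   = 100 * (1 - 0.0974)
   = 90.26%


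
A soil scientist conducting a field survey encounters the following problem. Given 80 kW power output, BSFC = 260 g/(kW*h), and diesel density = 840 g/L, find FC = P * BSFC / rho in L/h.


FC = P * BSFC / rho_fuel
   = 80 * 260 / 840
   = 20800 / 840
   = 24.76 L/h


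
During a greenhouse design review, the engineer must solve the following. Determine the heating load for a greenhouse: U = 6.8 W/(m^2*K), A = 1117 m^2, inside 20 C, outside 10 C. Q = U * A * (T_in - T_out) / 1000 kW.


dT = 20 - (10) = 10 K
Q = U * A * dT
  = 6.8 * 1117 * 10
  = 75956 W = 75.96 kW


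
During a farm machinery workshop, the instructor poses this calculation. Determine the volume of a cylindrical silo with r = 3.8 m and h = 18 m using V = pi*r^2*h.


V = pi * r^2 * h
  = pi * 3.8^2 * 18
  = pi * 14.44 * 18
  = 816.56 m^3


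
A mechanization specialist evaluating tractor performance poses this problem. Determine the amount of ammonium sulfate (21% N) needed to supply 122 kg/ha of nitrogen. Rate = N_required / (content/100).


Rate = N_required / (N_content / 100)
     = 122 / (21 / 100)
     = 122 / 0.21
     = 580.95 kg/ha


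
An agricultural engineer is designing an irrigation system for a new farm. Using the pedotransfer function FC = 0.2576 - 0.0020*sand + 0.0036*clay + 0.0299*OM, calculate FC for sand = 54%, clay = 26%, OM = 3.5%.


FC = 0.2576 - 0.0020*54 + 0.0036*26 + 0.0299*3.5
   = 0.2576 - 0.1080 + 0.0936 + 0.1047
   = 0.3479


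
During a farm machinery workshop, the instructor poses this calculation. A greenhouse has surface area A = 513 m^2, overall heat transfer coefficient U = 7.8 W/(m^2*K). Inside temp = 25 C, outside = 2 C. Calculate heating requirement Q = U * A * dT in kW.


dT = 25 - (2) = 23 K
Q = U * A * dT
  = 7.8 * 513 * 23
  = 92032.20 W = 92.03 kW


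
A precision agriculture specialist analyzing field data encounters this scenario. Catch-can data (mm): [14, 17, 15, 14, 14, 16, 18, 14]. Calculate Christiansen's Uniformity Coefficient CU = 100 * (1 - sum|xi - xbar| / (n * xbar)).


xbar = 122 / 8 = 15.250
sum|xi - xbar| = 10.500
CU = 100 * (1 - 10.500 / (8 * 15.250))
   = 100 * (1 - 0.0861)
   = 91.39%


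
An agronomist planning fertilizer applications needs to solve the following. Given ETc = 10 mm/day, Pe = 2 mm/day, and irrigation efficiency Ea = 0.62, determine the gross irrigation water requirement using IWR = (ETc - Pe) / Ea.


IWR = (ETc - Pe) / Ea
    = (10 - 2) / 0.62
    = 8 / 0.62
    = 12.90 mm/day


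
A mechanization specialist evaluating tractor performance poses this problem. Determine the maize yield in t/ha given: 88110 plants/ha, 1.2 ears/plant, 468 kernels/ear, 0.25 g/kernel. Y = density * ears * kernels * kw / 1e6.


Y = density * ears * kernels * kw
  = 88110 * 1.2 * 468 * 0.25 g/ha
  = 12370644 g/ha
  = 12370.64 kg/ha = 12.37 t/ha


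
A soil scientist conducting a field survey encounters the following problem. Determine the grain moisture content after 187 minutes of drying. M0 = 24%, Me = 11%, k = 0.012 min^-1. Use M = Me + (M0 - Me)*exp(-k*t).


M = Me + (M0 - Me) * e^(-k*t)
  = 11 + (24 - 11) * e^(-0.012*187)
  = 11 + 13 * e^(-2.244)
  = 11 + 13 * 0.10603
  = 11 + 1.3784
  = 12.38%


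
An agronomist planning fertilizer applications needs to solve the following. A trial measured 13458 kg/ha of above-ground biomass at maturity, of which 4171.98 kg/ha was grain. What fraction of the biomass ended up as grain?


HI = grain_yield / biomass
   = 4171.98 / 13458
   = 0.31


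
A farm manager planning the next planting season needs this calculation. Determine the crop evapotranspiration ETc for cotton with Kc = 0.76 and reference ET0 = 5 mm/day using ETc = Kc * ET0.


ETc = Kc * ET0
    = 0.76 * 5
    = 3.80 mm/day


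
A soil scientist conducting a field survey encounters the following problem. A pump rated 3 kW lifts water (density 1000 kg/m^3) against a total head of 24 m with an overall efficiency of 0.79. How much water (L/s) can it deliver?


Q = (P * 1000 * eta) / (rho * g * H)
  = (3 * 1000 * 0.79) / (1000 * 9.81 * 24)
  = 2370 / 235440
  = 0.01007 m^3/s = 10.07 L/s


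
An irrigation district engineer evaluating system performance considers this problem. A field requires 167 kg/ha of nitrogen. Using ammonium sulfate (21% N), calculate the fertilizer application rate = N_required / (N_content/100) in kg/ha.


Rate = N_required / (N_content / 100)
     = 167 / (21 / 100)
     = 167 / 0.21
     = 795.24 kg/ha


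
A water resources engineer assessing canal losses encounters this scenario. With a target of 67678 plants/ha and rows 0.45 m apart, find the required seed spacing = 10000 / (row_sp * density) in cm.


spacing = 10000 / (row_sp * density)
        = 10000 / (0.45 * 67678)
        = 10000 / 30455.10
        = 0.32835 m = 32.84 cm


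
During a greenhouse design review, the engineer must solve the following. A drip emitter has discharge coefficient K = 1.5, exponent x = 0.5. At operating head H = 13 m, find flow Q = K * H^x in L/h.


Q = K * H^x
  = 1.5 * 13^0.5
  = 1.5 * 3.6056
  = 5.41 L/h


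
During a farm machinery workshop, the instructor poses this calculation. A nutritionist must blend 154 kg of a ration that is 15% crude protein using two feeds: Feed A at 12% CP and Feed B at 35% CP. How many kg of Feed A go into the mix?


parts_A = CP_b - target = 35 - 15 = 20
parts_B = target - CP_a = 15 - 12 = 3
total_parts = 20 + 3 = 23
Feed A = 154 * 20 / 23 = 133.91 kg
Feed B = 154 * 3 / 23 = 20.09 kg

133.91 kg


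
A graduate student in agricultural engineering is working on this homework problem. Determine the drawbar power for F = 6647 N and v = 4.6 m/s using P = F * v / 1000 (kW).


P = F * v / 1000
  = 6647 * 4.6 / 1000
  = 30576.20 / 1000
  = 30.58 kW


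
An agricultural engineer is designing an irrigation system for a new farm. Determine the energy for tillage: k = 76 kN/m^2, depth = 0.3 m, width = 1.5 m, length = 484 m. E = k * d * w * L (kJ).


E = k * d * w * L
  = 76 * 0.3 * 1.5 * 484
  = 16552.80 kJ


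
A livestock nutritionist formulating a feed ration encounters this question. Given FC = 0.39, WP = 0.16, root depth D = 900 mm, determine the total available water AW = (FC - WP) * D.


AW = (FC - WP) * D
   = (0.39 - 0.16) * 900
   = 0.23 * 900
   = 207 mm


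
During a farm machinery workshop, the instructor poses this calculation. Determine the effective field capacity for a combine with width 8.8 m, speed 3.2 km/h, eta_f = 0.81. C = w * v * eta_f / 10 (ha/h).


C = w * v * eta_f / 10
  = 8.8 * 3.2 * 0.81 / 10
  = 22.81 / 10
  = 2.28 ha/h


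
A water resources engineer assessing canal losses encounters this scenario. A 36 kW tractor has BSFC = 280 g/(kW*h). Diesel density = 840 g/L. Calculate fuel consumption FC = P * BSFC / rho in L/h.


FC = P * BSFC / rho_fuel
   = 36 * 280 / 840
   = 10080 / 840
   = 12 L/h


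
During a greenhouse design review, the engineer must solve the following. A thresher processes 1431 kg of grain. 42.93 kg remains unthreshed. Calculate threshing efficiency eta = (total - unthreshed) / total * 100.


eta = (total - unthreshed) / total * 100
    = (1431 - 42.93) / 1431 * 100
    = 1388.07 / 1431 * 100
    = 97%


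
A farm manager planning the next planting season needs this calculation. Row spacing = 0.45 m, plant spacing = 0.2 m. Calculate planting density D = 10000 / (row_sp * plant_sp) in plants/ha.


D = 10000 / (row_sp * plant_sp)
  = 10000 / (0.45 * 0.2)
  = 10000 / 0.0900
  = 111111.11 plants/ha


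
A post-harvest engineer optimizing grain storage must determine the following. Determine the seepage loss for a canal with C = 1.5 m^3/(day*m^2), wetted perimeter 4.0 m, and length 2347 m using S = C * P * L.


S = C * P * L
  = 1.5 * 4.0 * 2347
  = 14082 m^3/day


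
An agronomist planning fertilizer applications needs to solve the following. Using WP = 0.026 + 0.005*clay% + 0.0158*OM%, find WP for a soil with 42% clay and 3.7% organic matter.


WP = 0.026 + 0.005*42 + 0.0158*3.7
   = 0.026 + 0.2100 + 0.0585
   = 0.2945


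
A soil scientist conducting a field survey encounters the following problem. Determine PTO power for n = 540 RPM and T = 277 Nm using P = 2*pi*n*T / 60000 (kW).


P = 2*pi*n*T / 60000
  = 2*pi * 540 * 277 / 60000
  = 939838.86 / 60000
  = 15.66 kW


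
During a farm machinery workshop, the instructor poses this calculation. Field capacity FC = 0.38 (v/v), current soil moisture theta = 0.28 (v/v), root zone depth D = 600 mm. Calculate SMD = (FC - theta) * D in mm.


SMD = (FC - theta) * D
    = (0.38 - 0.28) * 600
    = 0.100 * 600
    = 60 mm


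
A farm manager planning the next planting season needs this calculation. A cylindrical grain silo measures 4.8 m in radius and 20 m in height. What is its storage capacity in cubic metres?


V = pi * r^2 * h
  = pi * 4.8^2 * 20
  = pi * 23.04 * 20
  = 1447.65 m^3


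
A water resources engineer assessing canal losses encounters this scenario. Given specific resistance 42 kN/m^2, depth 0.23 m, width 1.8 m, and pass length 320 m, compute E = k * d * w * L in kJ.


E = k * d * w * L
  = 42 * 0.23 * 1.8 * 320
  = 5564.16 kJ


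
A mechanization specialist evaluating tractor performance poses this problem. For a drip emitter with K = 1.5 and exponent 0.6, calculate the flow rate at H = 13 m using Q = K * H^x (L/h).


Q = K * H^x
  = 1.5 * 13^0.6
  = 1.5 * 4.6598
  = 6.99 L/h


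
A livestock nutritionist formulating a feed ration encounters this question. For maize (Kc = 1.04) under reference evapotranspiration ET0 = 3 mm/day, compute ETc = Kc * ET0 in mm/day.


ETc = Kc * ET0
    = 1.04 * 3
    = 3.12 mm/day


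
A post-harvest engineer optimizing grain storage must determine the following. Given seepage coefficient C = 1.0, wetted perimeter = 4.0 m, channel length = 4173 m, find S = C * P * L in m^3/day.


S = C * P * L
  = 1.0 * 4.0 * 4173
  = 16692 m^3/day


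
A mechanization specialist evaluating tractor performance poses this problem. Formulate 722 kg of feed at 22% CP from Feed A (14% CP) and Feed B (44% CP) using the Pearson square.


parts_A = CP_b - target = 44 - 22 = 22
parts_B = target - CP_a = 22 - 14 = 8
total_parts = 22 + 8 = 30
Feed A = 722 * 22 / 30 = 529.47 kg
Feed B = 722 * 8 / 30 = 192.53 kg

529.47 kg


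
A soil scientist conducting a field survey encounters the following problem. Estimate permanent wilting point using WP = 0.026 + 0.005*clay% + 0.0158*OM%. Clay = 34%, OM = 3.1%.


WP = 0.026 + 0.005*34 + 0.0158*3.1
   = 0.026 + 0.1700 + 0.0490
   = 0.2450


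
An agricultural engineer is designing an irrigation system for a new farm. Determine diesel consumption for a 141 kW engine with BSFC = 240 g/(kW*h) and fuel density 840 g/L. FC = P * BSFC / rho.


FC = P * BSFC / rho_fuel
   = 141 * 240 / 840
   = 33840 / 840
   = 40.29 L/h


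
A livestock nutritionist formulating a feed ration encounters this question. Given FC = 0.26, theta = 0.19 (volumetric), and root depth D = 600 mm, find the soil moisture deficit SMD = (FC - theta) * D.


SMD = (FC - theta) * D
    = (0.26 - 0.19) * 600
    = 0.070 * 600
    = 42 mm


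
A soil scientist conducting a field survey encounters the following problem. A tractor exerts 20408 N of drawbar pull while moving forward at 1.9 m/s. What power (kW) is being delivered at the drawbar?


P = F * v / 1000
  = 20408 * 1.9 / 1000
  = 38775.20 / 1000
  = 38.78 kW


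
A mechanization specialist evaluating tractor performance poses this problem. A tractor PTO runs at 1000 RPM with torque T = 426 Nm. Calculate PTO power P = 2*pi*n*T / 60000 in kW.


P = 2*pi*n*T / 60000
  = 2*pi * 1000 * 426 / 60000
  = 2676636.94 / 60000
  = 44.61 kW


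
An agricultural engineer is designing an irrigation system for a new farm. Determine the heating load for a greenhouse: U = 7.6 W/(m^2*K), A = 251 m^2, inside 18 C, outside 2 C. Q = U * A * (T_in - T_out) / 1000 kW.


dT = 18 - (2) = 16 K
Q = U * A * dT
  = 7.6 * 251 * 16
  = 30521.60 W = 30.52 kW


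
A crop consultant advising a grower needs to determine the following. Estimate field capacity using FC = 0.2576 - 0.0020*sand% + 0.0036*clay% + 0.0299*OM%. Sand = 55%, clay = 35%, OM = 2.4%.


FC = 0.2576 - 0.0020*55 + 0.0036*35 + 0.0299*2.4
   = 0.2576 - 0.1100 + 0.1260 + 0.0718
   = 0.3454


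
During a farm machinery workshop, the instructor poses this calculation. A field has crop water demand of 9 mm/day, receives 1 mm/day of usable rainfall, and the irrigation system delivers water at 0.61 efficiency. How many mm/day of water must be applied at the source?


IWR = (ETc - Pe) / Ea
    = (9 - 1) / 0.61
    = 8 / 0.61
    = 13.11 mm/day


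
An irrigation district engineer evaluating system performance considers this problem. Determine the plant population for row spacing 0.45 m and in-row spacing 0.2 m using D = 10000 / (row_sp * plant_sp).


D = 10000 / (row_sp * plant_sp)
  = 10000 / (0.45 * 0.2)
  = 10000 / 0.0900
  = 111111.11 plants/ha


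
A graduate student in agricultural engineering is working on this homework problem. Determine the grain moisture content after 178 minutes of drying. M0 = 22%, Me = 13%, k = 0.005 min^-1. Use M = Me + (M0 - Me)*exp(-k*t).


M = Me + (M0 - Me) * e^(-k*t)
  = 13 + (22 - 13) * e^(-0.005*178)
  = 13 + 9 * e^(-0.890)
  = 13 + 9 * 0.41066
  = 13 + 3.6959
  = 16.70%


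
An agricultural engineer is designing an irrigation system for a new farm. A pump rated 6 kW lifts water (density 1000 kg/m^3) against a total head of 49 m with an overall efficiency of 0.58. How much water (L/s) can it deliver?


Q = (P * 1000 * eta) / (rho * g * H)
  = (6 * 1000 * 0.58) / (1000 * 9.81 * 49)
  = 3480 / 480690
  = 0.00724 m^3/s = 7.24 L/s


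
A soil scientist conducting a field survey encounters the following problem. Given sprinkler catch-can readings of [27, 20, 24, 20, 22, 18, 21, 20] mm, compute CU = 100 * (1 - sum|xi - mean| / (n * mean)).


xbar = 172 / 8 = 21.500
sum|xi - xbar| = 17
CU = 100 * (1 - 17 / (8 * 21.500))
   = 100 * (1 - 0.0988)
   = 90.12%


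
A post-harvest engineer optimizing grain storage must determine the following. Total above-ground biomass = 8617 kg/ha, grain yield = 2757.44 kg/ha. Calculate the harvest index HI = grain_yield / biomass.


HI = grain_yield / biomass
   = 2757.44 / 8617
   = 0.32


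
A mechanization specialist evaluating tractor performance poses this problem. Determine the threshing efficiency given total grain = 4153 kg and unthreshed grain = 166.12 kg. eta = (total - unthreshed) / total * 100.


eta = (total - unthreshed) / total * 100
    = (4153 - 166.12) / 4153 * 100
    = 3986.88 / 4153 * 100
    = 96%


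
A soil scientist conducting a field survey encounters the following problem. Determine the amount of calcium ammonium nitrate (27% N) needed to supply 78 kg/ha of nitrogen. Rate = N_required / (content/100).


Rate = N_required / (N_content / 100)
     = 78 / (27 / 100)
     = 78 / 0.27
     = 288.89 kg/ha


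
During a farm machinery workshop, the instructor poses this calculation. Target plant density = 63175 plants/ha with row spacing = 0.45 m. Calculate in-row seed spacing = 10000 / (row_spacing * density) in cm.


spacing = 10000 / (row_sp * density)
        = 10000 / (0.45 * 63175)
        = 10000 / 28428.75
        = 0.35176 m = 35.18 cm


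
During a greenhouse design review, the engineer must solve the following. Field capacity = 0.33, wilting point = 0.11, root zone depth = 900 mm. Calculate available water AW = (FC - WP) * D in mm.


AW = (FC - WP) * D
   = (0.33 - 0.11) * 900
   = 0.22 * 900
   = 198 mm


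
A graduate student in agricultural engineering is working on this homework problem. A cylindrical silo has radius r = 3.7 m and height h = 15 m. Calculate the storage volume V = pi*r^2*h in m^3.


V = pi * r^2 * h
  = pi * 3.7^2 * 15
  = pi * 13.69 * 15
  = 645.13 m^3


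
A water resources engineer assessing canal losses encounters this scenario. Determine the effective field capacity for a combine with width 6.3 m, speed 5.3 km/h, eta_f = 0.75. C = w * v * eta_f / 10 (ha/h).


C = w * v * eta_f / 10
  = 6.3 * 5.3 * 0.75 / 10
  = 25.04 / 10
  = 2.50 ha/h


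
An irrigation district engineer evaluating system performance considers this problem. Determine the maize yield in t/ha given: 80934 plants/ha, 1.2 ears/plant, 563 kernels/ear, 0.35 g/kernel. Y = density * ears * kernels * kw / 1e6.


Y = density * ears * kernels * kw
  = 80934 * 1.2 * 563 * 0.35 g/ha
  = 19137653.64 g/ha
  = 19137.65 kg/ha = 19.14 t/ha


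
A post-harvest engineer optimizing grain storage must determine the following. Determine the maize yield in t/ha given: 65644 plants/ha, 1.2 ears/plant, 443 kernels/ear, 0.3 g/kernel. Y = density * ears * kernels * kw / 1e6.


Y = density * ears * kernels * kw
  = 65644 * 1.2 * 443 * 0.3 g/ha
  = 10468905.12 g/ha
  = 10468.91 kg/ha = 10.47 t/ha


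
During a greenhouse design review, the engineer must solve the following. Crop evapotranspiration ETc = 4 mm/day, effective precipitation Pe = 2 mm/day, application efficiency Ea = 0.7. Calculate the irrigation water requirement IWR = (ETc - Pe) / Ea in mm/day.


IWR = (ETc - Pe) / Ea
    = (4 - 2) / 0.7
    = 2 / 0.7
    = 2.86 mm/day


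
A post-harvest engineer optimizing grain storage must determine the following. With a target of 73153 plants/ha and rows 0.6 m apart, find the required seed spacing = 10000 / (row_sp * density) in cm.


spacing = 10000 / (row_sp * density)
        = 10000 / (0.6 * 73153)
        = 10000 / 43891.80
        = 0.22783 m = 22.78 cm


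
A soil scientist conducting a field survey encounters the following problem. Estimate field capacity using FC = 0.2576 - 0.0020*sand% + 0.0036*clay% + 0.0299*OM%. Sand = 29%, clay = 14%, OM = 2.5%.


FC = 0.2576 - 0.0020*29 + 0.0036*14 + 0.0299*2.5
   = 0.2576 - 0.0580 + 0.0504 + 0.0748
   = 0.3248


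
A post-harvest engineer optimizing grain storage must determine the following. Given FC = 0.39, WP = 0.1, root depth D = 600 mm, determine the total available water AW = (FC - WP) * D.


AW = (FC - WP) * D
   = (0.39 - 0.1) * 600
   = 0.29 * 600
   = 174 mm


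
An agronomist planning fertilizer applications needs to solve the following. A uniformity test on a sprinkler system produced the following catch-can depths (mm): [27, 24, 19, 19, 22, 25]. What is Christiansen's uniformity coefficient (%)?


xbar = 136 / 6 = 22.667
sum|xi - xbar| = 16
CU = 100 * (1 - 16 / (6 * 22.667))
   = 100 * (1 - 0.1176)
   = 88.24%
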